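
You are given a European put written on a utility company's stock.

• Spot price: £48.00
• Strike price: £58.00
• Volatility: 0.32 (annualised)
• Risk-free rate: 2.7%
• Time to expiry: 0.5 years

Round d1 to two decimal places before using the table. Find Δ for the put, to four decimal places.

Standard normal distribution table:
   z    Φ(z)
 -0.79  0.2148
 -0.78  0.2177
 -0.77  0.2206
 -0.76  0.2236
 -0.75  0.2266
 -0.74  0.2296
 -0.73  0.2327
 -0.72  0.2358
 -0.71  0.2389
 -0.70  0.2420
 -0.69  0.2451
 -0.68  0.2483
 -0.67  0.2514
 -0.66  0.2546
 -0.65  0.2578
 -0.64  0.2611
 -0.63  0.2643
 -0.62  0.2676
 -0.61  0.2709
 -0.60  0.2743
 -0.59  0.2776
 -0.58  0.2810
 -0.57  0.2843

-0.7454

σ√T = 0.32 × 0.7071 = 0.2263
ln(S/K) + (r + σ²/2)T = ln(48/58) + (0.027 + 0.32²/2)·0.5 = -0.1892 + 0.0391 = -0.1501
d₁ = -0.1501 / 0.2263 = -0.6635 which rounds to -0.66
N(d₁) = N(-0.66) = 0.2546
Δ_put = N(d₁) − 1 = 0.2546 − 1 = -0.7454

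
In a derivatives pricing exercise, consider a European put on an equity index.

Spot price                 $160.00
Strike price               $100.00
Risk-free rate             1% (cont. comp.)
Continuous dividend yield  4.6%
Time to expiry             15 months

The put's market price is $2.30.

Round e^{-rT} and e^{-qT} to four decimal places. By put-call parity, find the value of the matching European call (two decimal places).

e^(−qT) = e^(−0.046·1.25) = 0.9441;  e^(−rT) = e^(−0.01·1.25) = 0.9876
Put-call parity: C − P = S·e^(−qT) − K·e^(−rT) = 160·0.9441 − 100·0.9876 = 151.0560 − 98.7600 = 52.2960
C = P + (C − P) = 2.30 + (52.2960) = 54.5960

$54.60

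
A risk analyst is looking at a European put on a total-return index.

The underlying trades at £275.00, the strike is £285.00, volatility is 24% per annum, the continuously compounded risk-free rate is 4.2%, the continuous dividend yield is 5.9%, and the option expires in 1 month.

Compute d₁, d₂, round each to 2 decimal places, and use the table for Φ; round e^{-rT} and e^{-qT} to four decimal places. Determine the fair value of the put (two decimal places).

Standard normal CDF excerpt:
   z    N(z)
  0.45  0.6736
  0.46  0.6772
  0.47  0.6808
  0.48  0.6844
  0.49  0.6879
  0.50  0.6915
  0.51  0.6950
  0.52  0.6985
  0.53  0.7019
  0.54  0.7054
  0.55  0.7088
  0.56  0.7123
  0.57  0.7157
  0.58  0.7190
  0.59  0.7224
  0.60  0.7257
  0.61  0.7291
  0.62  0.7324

σ√T = 0.24·√0.08333 = 0.0693
d₁ = [ln(275/285) + (0.042 − 0.059 + 0.24²/2)·0.08333] / 0.0693 = [-0.0357 + 0.0010] / 0.0693 = -0.5014 ≈ -0.50
d₂ = d₁ − σ√T = -0.5014 − 0.0693 = -0.5706 ≈ -0.57
e^(−qT) = e^(−0.059·0.08333) = 0.9951;  e^(−rT) = e^(−0.042·0.08333) = 0.9965
P = 285·0.9965·N(0.57) − 275·0.9951·N(0.50) = 285·0.9965·0.7157 − 275·0.9951·0.6915 = 203.2606 − 189.2307 = 14.0299

£14.03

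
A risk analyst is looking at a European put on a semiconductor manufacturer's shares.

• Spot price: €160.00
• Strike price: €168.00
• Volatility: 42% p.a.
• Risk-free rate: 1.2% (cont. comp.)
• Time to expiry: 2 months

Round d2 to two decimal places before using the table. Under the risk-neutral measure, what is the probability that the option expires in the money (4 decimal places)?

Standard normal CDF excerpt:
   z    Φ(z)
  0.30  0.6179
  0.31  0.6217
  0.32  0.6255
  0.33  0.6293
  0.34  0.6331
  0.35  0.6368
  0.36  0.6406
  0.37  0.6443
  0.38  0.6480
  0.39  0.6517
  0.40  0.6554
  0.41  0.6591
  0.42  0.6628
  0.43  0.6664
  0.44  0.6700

T = 0.1667;  σ√T = 0.1715
d₁ = [ln(160/168) + (0.012 + ½·0.42²)·0.1667] / (σ√T) = (-0.0488 + 0.0167) / 0.1715 = -0.1872 ⇒ -0.19
d₂ = -0.1872 − 0.1715 = -0.3586 ⇒ -0.36
Risk-neutral Pr[S_T < K] = N(−d₂) = N(0.36) = 0.6406

0.6406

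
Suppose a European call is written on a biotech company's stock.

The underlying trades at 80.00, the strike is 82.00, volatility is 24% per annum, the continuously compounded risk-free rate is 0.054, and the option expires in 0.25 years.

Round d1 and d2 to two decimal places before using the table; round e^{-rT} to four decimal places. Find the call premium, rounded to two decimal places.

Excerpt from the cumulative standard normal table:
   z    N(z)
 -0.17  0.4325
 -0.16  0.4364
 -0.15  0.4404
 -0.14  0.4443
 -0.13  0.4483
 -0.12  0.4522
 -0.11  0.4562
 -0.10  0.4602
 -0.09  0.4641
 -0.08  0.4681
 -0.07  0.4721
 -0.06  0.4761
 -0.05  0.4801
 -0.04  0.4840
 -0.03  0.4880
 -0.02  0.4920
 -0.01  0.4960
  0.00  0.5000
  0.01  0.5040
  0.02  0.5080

σ√T = 0.24 × 0.5000 = 0.1200
d₁ = [ln(80/82) + (0.054 + 0.24²/2)·0.25] / 0.1200 = [-0.0247 + 0.0207] / 0.1200 = -0.0333 ⇒ -0.03
d₂ = d₁ − σ√T = -0.0333 − 0.1200 = -0.1533 ⇒ -0.15
e^(−rT) = e^(−0.054·0.25) = 0.9866
N(d₁) = N(-0.03) = 0.4880;  N(d₂) = N(-0.15) = 0.4404
C = 80·0.4880 − 82·0.9866·0.4404 = 39.0400 − 35.6289 = 3.4111

3.41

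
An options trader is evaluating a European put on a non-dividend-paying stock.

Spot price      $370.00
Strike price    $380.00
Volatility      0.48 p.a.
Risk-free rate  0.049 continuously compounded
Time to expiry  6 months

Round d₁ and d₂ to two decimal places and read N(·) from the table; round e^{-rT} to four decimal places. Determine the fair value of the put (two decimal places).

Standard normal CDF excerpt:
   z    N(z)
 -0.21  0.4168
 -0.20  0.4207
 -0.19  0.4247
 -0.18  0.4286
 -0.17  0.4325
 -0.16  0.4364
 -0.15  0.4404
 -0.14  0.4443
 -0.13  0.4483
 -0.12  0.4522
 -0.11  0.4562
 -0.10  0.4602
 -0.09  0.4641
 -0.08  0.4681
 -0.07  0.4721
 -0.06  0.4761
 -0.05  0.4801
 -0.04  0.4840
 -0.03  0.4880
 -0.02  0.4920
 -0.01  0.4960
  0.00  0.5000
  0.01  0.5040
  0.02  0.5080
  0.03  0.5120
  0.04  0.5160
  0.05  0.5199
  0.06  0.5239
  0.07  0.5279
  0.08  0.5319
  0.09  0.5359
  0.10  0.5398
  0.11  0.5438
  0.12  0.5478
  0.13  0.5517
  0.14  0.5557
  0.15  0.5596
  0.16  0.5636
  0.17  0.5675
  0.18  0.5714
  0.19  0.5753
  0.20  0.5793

σ√T = 0.48·√0.5 = 0.3394
ln(S/K) + (r + σ²/2)T = ln(370/380) + (0.049 + 0.48²/2)·0.5 = -0.0267 + 0.0821 = 0.0554
d₁ = 0.0554 / 0.3394 = 0.1633 which rounds to 0.16
d₂ = d₁ − σ√T = 0.1633 − 0.3394 = -0.1761 which rounds to -0.18
exp(−rT) = exp(−0.049·0.5) = 0.9758
N(−d₂) = N(0.18) = 0.5714;  N(−d₁) = N(-0.16) = 0.4364
P = 380·0.9758·0.5714 − 370·0.4364 = 211.8774 − 161.4680 = 50.4094

$50.41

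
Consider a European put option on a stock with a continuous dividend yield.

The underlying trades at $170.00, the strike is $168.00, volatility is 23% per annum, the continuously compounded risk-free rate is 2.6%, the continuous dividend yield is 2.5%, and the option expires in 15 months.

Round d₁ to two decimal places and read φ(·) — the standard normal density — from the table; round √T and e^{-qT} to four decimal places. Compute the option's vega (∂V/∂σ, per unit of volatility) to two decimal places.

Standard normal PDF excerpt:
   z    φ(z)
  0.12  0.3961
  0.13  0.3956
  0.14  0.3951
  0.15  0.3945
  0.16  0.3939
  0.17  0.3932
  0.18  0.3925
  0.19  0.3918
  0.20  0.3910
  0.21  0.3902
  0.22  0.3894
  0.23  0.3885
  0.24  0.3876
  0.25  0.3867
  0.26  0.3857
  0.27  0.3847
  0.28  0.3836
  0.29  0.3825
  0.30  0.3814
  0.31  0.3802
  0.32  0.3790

σ√T = 0.23·√1.25 = 0.2571
d₁ = [ln(170/168) + (0.026 − 0.025 + ½·0.23²)·1.25] / (σ√T) = (0.0118 + 0.0343) / 0.2571 = 0.1795 which rounds to 0.18
√T = √1.25 = 1.1180
φ(d₁) = φ(0.18) = 0.3925
exp(−qT) = exp(−0.025·1.25) = 0.9692
vega = S·exp(−qT)·φ(d₁)·√T = 170·0.9692·0.3925·1.1180 = 72.3009
(The call has the same vega.)

72.30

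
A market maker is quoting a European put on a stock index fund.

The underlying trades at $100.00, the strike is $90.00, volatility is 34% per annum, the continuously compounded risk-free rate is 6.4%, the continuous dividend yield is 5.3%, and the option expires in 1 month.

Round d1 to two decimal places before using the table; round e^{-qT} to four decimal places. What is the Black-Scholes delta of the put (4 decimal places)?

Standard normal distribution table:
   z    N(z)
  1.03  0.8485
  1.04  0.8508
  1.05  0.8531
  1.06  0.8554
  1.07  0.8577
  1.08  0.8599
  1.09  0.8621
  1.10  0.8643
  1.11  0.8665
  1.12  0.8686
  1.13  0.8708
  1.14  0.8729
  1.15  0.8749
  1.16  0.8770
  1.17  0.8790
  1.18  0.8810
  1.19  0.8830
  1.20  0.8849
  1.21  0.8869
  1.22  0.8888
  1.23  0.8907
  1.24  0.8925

-0.1286

T = 0.08333;  σ√T = 0.0981
d₁ = [ln(100/90) + (0.064 − 0.053 + ½·0.34²)·0.08333] / (σ√T) = (0.1054 + 0.0057) / 0.0981 = 1.1319 ≈ 1.13
N(d₁) = N(1.13) = 0.8708
Δ_put = exp(−qT)·(N(d₁) − 1) = 0.9956·(0.8708 − 1) = -0.1286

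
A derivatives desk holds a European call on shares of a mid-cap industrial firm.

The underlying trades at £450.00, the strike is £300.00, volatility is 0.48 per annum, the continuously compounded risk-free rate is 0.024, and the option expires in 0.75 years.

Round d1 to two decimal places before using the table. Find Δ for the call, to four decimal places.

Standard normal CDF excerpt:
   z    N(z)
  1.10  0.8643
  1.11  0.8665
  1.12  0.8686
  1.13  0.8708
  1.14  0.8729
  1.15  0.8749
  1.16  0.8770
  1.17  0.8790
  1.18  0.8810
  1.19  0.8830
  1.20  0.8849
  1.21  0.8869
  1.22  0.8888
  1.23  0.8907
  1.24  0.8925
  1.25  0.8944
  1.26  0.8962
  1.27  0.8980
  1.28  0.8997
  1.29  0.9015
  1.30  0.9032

0.8907

σ√T = 0.48·√0.75 = 0.4157
ln(S/K) + (r + σ²/2)T = ln(450/300) + (0.024 + 0.48²/2)·0.75 = 0.4055 + 0.1044 = 0.5099
d₁ = 0.5099 / 0.4157 = 1.2265 → 1.23
N(d₁) = N(1.23) = 0.8907
Δ_call = N(d₁) = 0.8907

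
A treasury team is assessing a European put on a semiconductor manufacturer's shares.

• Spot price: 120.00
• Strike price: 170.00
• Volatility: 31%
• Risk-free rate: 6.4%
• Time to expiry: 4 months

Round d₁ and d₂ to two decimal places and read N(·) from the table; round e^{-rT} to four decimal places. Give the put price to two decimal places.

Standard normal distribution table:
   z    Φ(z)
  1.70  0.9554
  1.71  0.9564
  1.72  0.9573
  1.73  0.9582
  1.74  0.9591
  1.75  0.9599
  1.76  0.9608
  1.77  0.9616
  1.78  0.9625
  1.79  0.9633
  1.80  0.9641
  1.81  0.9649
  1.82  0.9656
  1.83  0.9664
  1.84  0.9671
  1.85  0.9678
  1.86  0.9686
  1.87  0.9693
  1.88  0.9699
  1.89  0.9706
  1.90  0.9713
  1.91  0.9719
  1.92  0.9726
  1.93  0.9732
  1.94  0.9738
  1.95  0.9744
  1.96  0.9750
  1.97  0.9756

46.76

T = 0.3333;  σ√T = 0.1790
ln(S/K) + (r + σ²/2)T = ln(120/170) + (0.064 + 0.31²/2)·0.3333 = -0.3483 + 0.0374 = -0.3110
d₁ = -0.3110 / 0.1790 = -1.7374 which rounds to -1.74
d₂ = d₁ − σ√T = -1.7374 − 0.1790 = -1.9164 which rounds to -1.92
e^(−rT) = e^(−0.064·0.3333) = 0.9789
N(−d₂) = N(1.92) = 0.9726;  N(−d₁) = N(1.74) = 0.9591
P = 170·0.9789·0.9726 − 120·0.9591 = 161.8533 − 115.0920 = 46.7613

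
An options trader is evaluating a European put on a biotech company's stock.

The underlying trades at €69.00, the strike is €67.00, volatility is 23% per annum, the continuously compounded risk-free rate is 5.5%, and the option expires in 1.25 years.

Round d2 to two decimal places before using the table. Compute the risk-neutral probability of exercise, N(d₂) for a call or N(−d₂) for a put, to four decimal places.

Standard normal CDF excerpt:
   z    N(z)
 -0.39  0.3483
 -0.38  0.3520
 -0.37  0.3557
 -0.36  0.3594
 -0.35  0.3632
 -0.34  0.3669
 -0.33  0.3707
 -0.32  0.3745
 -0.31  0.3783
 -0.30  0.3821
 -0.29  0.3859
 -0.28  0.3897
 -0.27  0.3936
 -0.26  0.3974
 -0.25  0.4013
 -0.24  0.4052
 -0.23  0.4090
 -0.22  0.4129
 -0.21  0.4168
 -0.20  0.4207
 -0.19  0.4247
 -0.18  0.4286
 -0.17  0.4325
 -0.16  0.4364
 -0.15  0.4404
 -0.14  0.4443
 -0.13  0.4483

0.4013

σ√T = 0.23 × 1.1180 = 0.2571
ln(S/K) + (r + σ²/2)T = ln(69/67) + (0.055 + 0.23²/2)·1.25 = 0.0294 + 0.1018 = 0.1312
d₁ = 0.1312 / 0.2571 = 0.5103 which rounds to 0.51
d₂ = d₁ − σ√T = 0.5103 − 0.2571 = 0.2532 which rounds to 0.25
Pr(exercise) under Q = N(−d₂) = N(-0.25) = 0.4013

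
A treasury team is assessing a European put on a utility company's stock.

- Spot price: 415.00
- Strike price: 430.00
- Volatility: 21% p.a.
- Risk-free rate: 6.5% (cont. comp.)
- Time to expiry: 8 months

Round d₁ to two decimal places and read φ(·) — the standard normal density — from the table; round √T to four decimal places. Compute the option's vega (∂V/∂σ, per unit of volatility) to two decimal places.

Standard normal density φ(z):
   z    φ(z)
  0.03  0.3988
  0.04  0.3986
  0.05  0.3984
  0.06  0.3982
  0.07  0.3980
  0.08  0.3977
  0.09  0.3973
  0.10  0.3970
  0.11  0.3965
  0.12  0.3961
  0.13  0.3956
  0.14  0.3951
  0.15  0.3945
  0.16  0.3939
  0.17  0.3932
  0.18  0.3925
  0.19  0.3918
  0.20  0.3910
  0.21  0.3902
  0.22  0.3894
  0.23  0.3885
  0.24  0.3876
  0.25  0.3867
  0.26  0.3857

134.05

σ√T = 0.21 × 0.8165 = 0.1715
d₁ = [ln(415/430) + (0.065 + 0.21²/2)·0.6667] / 0.1715 = [-0.0355 + 0.0580] / 0.1715 = 0.1314 ≈ 0.13
√T = √0.6667 = 0.8165
φ(d₁) = φ(0.13) = 0.3956
vega = S·φ(d₁)·√T = 415·0.3956·0.8165 = 134.0481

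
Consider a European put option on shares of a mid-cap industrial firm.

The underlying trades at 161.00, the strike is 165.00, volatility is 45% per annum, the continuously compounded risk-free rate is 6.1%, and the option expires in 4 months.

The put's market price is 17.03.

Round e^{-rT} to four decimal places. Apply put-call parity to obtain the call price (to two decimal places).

exp(−rT) = exp(−0.061·0.3333) = 0.9799
Put-call parity: C − P = S − K·e^(−rT) = 161 − 165·0.9799 = 161 − 161.6835 = -0.6835
C = P + (C − P) = 17.03 + (-0.6835) = 16.3465

16.35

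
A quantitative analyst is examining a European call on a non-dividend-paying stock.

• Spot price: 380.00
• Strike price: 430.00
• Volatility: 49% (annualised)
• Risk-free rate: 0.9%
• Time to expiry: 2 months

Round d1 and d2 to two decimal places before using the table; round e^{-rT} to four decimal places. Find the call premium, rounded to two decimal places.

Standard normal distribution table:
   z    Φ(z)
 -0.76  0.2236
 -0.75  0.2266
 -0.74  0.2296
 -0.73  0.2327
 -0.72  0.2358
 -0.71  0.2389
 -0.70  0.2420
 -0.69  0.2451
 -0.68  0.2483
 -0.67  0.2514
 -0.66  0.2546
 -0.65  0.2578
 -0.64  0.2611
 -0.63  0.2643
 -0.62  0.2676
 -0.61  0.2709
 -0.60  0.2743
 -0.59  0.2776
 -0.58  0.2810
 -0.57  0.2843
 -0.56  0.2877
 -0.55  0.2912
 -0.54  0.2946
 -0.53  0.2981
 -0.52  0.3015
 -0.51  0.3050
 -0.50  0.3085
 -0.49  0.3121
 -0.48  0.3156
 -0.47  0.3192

σ√T = 0.49·√0.1667 = 0.2000
d₁ = [ln(380/430) + (0.009 + ½·0.49²)·0.1667] / (σ√T) = (-0.1236 + 0.0215) / 0.2000 = -0.5104 which rounds to -0.51
d₂ = -0.5104 − 0.2000 = -0.7105 which rounds to -0.71
exp(−rT) = exp(−0.009·0.1667) = 0.9985
C = 380·N(-0.51) − 430·0.9985·N(-0.71) = 380·0.3050 − 430·0.9985·0.2389 = 115.9000 − 102.5729 = 13.3271

13.33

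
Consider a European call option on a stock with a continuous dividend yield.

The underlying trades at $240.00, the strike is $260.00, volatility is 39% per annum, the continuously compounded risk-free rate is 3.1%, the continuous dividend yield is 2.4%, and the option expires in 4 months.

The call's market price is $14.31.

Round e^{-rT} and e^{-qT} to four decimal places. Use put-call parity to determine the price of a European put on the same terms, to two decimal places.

$33.55

e^(−qT) = e^(−0.024·0.3333) = 0.9920;  e^(−rT) = e^(−0.031·0.3333) = 0.9897
Put-call parity: C − P = S·e^(−qT) − K·e^(−rT) = 240·0.9920 − 260·0.9897 = 238.0800 − 257.3220 = -19.2420
P = C − (C − P) = 14.31 − (-19.2420) = 33.5520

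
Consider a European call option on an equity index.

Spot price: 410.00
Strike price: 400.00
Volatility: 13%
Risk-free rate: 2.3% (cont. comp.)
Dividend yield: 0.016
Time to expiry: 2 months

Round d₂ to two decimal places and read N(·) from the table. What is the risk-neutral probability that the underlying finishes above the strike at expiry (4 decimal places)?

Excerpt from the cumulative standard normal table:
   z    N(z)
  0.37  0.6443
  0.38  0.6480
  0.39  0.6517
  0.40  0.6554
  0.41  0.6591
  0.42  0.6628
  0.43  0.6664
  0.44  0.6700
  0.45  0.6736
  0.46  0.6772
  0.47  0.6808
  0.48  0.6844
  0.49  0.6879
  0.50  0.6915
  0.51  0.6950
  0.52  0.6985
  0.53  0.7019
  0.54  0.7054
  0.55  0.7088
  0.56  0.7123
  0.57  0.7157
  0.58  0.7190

σ√T = 0.13 × 0.4082 = 0.0531
d₁ = [ln(410/400) + (0.023 − 0.016 + 0.13²/2)·0.1667] / 0.0531 = [0.0247 + 0.0026] / 0.0531 = 0.5138 ⇒ 0.51
d₂ = d₁ − σ√T = 0.5138 − 0.0531 = 0.4607 ⇒ 0.46
Pr(exercise) under Q = N(d₂) = 0.6772

0.6772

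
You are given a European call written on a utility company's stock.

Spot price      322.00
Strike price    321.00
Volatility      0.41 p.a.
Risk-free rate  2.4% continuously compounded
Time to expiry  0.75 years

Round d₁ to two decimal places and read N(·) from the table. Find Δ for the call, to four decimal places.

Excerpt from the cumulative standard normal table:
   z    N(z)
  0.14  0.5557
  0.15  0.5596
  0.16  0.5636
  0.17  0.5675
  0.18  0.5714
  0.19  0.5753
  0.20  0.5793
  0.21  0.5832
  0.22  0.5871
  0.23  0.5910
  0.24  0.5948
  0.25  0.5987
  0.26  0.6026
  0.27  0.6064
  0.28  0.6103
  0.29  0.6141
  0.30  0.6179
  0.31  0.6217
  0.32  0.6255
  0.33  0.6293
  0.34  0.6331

0.5948

T = 0.75;  σ√T = 0.3551
ln(S/K) + (r + σ²/2)T = ln(322/321) + (0.024 + 0.41²/2)·0.75 = 0.0031 + 0.0810 = 0.0841
d₁ = 0.0841 / 0.3551 = 0.2370 which rounds to 0.24
N(d₁) = N(0.24) = 0.5948
Δ_call = N(d₁) = 0.5948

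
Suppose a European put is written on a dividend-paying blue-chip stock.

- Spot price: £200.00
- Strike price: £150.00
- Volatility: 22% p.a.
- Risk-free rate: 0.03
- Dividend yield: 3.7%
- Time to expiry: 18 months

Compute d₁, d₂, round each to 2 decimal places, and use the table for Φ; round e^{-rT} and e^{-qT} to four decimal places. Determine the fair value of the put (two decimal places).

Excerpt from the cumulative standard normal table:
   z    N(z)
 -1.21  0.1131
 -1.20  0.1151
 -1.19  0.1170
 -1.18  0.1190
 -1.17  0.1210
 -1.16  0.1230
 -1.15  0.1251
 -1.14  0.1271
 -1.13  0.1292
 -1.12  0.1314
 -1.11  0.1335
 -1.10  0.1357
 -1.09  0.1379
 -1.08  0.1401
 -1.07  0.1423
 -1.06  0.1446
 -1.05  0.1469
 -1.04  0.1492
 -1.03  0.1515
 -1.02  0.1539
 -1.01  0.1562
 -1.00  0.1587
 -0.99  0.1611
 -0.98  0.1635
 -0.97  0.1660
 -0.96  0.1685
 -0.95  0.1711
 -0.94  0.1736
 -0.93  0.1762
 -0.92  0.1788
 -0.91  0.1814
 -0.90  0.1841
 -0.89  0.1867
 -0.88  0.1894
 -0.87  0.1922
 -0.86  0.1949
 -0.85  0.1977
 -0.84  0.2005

£3.50

σ√T = 0.22 × 1.2247 = 0.2694
d₁ = [ln(200/150) + (0.03 − 0.037 + 0.22²/2)·1.5] / 0.2694 = [0.2877 + 0.0258] / 0.2694 = 1.1634 → 1.16
d₂ = d₁ − σ√T = 1.1634 − 0.2694 = 0.8940 → 0.89
e^(−qT) = e^(−0.037·1.5) = 0.9460;  e^(−rT) = e^(−0.03·1.5) = 0.9560
N(−d₂) = N(-0.89) = 0.1867;  N(−d₁) = N(-1.16) = 0.1230
P = 150·0.9560·0.1867 − 200·0.9460·0.1230 = 26.7728 − 23.2716 = 3.5012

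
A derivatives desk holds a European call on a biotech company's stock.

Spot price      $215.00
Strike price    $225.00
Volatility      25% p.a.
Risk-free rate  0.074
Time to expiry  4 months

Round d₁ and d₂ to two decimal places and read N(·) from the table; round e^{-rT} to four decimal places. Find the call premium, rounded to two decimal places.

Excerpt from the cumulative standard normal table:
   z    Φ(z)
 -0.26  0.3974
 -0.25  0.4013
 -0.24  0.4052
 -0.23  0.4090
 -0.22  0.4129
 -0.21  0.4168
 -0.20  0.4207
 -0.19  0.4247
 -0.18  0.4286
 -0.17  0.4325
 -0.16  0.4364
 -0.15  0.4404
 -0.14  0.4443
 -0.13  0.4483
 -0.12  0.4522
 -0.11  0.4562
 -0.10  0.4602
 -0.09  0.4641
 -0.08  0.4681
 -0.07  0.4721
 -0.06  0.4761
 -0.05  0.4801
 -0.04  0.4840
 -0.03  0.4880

T = 0.3333;  σ√T = 0.1443
d₁ = [ln(215/225) + (0.074 + ½·0.25²)·0.3333] / (σ√T) = (-0.0455 + 0.0351) / 0.1443 = -0.0719 which rounds to -0.07
d₂ = -0.0719 − 0.1443 = -0.2162 which rounds to -0.22
e^(−rT) = e^(−0.074·0.3333) = 0.9756
N(d₁) = N(-0.07) = 0.4721;  N(d₂) = N(-0.22) = 0.4129
C = 215·0.4721 − 225·0.9756·0.4129 = 101.5015 − 90.6357 = 10.8658

$10.87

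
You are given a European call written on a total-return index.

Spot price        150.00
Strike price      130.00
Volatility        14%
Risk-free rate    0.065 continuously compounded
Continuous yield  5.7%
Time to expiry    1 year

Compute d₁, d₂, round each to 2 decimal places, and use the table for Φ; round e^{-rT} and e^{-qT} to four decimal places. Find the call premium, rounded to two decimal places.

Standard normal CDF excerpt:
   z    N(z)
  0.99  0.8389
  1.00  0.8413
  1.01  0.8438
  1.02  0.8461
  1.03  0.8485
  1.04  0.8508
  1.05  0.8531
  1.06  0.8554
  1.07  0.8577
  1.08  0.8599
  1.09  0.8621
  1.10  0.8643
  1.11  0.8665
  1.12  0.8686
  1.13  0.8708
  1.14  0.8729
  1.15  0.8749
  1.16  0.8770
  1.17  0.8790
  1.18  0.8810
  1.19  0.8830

T = 1;  σ√T = 0.1400
ln(S/K) + (r − q + σ²/2)T = ln(150/130) + (0.065 − 0.057 + 0.14²/2)·1 = 0.1431 + 0.0178 = 0.1609
d₁ = 0.1609 / 0.1400 = 1.1493 ≈ 1.15
d₂ = d₁ − σ√T = 1.1493 − 0.1400 = 1.0093 ≈ 1.01
exp(−qT) = exp(−0.057·1) = 0.9446;  exp(−rT) = exp(−0.065·1) = 0.9371
N(d₁) = N(1.15) = 0.8749;  N(d₂) = N(1.01) = 0.8438
C = 150·0.9446·0.8749 − 130·0.9371·0.8438 = 123.9646 − 102.7942 = 21.1703

21.17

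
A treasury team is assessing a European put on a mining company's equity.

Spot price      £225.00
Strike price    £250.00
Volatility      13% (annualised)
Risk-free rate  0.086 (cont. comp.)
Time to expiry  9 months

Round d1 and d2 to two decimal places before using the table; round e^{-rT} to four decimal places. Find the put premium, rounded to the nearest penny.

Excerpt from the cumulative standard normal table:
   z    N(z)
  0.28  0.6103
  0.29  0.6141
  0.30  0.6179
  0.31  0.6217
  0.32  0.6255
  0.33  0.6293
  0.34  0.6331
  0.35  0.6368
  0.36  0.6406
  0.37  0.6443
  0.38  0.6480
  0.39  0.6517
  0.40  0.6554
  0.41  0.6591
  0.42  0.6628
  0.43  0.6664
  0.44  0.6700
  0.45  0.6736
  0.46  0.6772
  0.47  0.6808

£15.46

σ√T = 0.13·√0.75 = 0.1126
ln(S/K) + (r + σ²/2)T = ln(225/250) + (0.086 + 0.13²/2)·0.75 = -0.1054 + 0.0708 = -0.0345
d₁ = -0.0345 / 0.1126 = -0.3066 which rounds to -0.31
d₂ = d₁ − σ√T = -0.3066 − 0.1126 = -0.4192 which rounds to -0.42
exp(−rT) = exp(−0.086·0.75) = 0.9375
N(−d₂) = N(0.42) = 0.6628;  N(−d₁) = N(0.31) = 0.6217
P = 250·0.9375·0.6628 − 225·0.6217 = 155.3438 − 139.8825 = 15.4613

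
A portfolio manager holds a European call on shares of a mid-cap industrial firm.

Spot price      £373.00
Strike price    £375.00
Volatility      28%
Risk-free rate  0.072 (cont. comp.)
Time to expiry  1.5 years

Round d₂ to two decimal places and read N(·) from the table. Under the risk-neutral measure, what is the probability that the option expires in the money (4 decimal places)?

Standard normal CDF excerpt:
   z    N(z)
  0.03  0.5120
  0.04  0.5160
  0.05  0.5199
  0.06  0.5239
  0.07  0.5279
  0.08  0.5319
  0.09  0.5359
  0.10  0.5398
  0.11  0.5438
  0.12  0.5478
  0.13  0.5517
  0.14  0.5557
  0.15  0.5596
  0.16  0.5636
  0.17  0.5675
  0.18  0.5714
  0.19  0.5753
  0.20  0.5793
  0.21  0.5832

0.5517

σ√T = 0.28 × 1.2247 = 0.3429
ln(S/K) + (r + σ²/2)T = ln(373/375) + (0.072 + 0.28²/2)·1.5 = -0.0053 + 0.1668 = 0.1615
d₁ = 0.1615 / 0.3429 = 0.4708 ≈ 0.47
d₂ = d₁ − σ√T = 0.4708 − 0.3429 = 0.1279 ≈ 0.13
Pr(exercise) under Q = N(d₂) = 0.5517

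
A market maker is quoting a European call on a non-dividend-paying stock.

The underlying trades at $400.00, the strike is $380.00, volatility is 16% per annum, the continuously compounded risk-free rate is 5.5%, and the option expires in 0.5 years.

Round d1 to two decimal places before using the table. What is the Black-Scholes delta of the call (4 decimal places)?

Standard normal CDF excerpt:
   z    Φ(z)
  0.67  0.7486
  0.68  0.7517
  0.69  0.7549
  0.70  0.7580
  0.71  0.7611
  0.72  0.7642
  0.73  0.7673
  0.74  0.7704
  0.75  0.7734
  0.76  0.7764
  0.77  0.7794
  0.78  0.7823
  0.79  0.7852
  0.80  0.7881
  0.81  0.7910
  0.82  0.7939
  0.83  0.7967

0.7734

T = 0.5;  σ√T = 0.1131
d₁ = [ln(400/380) + (0.055 + ½·0.16²)·0.5] / (σ√T) = (0.0513 + 0.0339) / 0.1131 = 0.7530 which rounds to 0.75
N(d₁) = N(0.75) = 0.7734
Δ_call = N(d₁) = 0.7734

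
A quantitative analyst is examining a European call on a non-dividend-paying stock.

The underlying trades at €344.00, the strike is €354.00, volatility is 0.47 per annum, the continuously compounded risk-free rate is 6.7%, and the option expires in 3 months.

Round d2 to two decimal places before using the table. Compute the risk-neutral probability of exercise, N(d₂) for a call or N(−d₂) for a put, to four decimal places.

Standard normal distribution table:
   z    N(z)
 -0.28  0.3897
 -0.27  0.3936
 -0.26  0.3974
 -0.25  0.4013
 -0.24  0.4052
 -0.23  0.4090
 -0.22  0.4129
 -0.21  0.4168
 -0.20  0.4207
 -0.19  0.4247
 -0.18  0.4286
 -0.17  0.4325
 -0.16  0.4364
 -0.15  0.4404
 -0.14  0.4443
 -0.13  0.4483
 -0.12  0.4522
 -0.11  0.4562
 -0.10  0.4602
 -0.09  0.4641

T = 0.25;  σ√T = 0.2350
d₁ = [ln(344/354) + (0.067 + 0.47²/2)·0.25] / 0.2350 = [-0.0287 + 0.0444] / 0.2350 = 0.0668 ≈ 0.07
d₂ = d₁ − σ√T = 0.0668 − 0.2350 = -0.1682 ≈ -0.17
Risk-neutral Pr[S_T > K] = N(d₂) = N(-0.17) = 0.4325

0.4325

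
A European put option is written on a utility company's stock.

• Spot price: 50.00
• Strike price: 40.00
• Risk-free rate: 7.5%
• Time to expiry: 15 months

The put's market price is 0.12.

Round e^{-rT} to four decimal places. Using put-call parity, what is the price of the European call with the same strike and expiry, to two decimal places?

13.70

exp(−rT) = exp(−0.075·1.25) = 0.9105
Put-call parity: C − P = S − K·e^(−rT) = 50 − 40·0.9105 = 50 − 36.4200 = 13.5800
C = P + (C − P) = 0.12 + (13.5800) = 13.7000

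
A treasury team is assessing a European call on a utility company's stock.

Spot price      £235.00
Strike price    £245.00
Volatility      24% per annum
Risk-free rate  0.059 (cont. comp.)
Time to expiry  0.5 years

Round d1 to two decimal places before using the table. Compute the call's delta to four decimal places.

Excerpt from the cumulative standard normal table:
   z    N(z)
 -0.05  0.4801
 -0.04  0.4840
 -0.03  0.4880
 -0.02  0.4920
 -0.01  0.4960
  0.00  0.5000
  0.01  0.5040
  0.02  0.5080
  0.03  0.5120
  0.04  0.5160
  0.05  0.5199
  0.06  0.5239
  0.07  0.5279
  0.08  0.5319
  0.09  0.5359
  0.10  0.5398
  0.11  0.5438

T = 0.5;  σ√T = 0.1697
ln(S/K) + (r + σ²/2)T = ln(235/245) + (0.059 + 0.24²/2)·0.5 = -0.0417 + 0.0439 = 0.0022
d₁ = 0.0022 / 0.1697 = 0.0131 → 0.01
N(d₁) = N(0.01) = 0.5040
Δ_call = N(d₁) = 0.5040

0.5040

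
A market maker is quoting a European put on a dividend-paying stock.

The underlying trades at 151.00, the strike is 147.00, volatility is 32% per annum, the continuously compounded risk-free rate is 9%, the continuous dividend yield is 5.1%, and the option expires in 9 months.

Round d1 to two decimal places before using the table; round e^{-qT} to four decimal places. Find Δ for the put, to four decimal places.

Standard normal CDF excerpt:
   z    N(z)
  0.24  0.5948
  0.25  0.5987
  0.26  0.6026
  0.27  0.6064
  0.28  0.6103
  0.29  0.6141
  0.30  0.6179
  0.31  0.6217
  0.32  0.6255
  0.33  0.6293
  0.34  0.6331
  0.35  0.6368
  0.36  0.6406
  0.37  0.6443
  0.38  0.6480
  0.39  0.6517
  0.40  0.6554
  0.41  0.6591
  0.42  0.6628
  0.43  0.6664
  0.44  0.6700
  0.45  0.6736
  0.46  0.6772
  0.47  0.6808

-0.3531

T = 0.75;  σ√T = 0.2771
d₁ = [ln(151/147) + (0.09 − 0.051 + ½·0.32²)·0.75] / (σ√T) = (0.0268 + 0.0677) / 0.2771 = 0.3410 ≈ 0.34
N(d₁) = N(0.34) = 0.6331
Δ_put = exp(−qT)·(N(d₁) − 1) = 0.9625·(0.6331 − 1) = -0.3531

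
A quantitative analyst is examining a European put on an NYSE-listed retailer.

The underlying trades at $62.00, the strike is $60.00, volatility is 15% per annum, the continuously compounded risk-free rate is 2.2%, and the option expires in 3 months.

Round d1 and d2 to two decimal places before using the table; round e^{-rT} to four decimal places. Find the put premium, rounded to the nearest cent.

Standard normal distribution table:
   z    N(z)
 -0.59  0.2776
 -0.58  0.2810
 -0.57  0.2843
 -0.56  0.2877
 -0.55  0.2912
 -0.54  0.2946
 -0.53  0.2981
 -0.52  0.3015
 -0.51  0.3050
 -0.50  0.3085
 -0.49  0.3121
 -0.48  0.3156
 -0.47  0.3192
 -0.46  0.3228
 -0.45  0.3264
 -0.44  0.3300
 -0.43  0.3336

σ√T = 0.15·√0.25 = 0.0750
d₁ = [ln(62/60) + (0.022 + ½·0.15²)·0.25] / (σ√T) = (0.0328 + 0.0083) / 0.0750 = 0.5480 → 0.55
d₂ = 0.5480 − 0.0750 = 0.4730 → 0.47
exp(−rT) = exp(−0.022·0.25) = 0.9945
P = 60·0.9945·N(-0.47) − 62·N(-0.55) = 60·0.9945·0.3192 − 62·0.2912 = 19.0467 − 18.0544 = 0.9923

$0.99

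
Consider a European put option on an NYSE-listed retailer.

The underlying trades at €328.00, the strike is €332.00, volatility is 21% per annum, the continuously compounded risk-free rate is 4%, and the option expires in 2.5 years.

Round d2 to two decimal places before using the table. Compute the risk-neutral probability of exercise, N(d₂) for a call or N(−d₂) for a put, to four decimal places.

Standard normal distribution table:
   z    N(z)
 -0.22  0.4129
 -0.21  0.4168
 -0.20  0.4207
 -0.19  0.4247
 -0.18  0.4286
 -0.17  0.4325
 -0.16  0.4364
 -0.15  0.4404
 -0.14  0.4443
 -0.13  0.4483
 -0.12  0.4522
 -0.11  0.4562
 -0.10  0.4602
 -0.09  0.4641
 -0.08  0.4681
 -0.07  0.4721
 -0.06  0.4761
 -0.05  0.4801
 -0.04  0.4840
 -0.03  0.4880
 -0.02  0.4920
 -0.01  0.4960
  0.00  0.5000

σ√T = 0.21·√2.5 = 0.3320
ln(S/K) + (r + σ²/2)T = ln(328/332) + (0.04 + 0.21²/2)·2.5 = -0.0121 + 0.1551 = 0.1430
d₁ = 0.1430 / 0.3320 = 0.4307 → 0.43
d₂ = d₁ − σ√T = 0.4307 − 0.3320 = 0.0986 → 0.10
Pr(exercise) under Q = N(−d₂) = N(-0.10) = 0.4602

0.4602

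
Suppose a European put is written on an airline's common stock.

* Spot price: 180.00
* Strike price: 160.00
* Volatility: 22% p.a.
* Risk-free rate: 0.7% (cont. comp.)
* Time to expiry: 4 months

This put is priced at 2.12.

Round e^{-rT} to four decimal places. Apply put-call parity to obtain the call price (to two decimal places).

22.49

exp(−rT) = exp(−0.007·0.3333) = 0.9977
Put-call parity: C − P = S − K·e^(−rT) = 180 − 160·0.9977 = 180 − 159.6320 = 20.3680
C = P + (C − P) = 2.12 + (20.3680) = 22.4880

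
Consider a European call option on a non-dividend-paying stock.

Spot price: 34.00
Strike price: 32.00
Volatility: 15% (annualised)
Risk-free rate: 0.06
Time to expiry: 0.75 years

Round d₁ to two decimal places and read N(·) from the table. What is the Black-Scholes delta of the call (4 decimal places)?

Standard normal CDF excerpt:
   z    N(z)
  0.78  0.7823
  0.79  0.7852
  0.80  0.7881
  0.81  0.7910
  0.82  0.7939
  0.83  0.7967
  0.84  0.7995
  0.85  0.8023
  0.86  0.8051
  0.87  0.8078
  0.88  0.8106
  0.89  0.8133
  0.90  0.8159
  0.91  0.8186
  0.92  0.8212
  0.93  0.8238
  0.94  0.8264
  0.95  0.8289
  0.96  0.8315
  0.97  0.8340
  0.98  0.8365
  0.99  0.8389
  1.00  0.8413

T = 0.75;  σ√T = 0.1299
d₁ = [ln(34/32) + (0.06 + ½·0.15²)·0.75] / (σ√T) = (0.0606 + 0.0534) / 0.1299 = 0.8781 which rounds to 0.88
N(d₁) = N(0.88) = 0.8106
Δ_call = N(d₁) = 0.8106

0.8106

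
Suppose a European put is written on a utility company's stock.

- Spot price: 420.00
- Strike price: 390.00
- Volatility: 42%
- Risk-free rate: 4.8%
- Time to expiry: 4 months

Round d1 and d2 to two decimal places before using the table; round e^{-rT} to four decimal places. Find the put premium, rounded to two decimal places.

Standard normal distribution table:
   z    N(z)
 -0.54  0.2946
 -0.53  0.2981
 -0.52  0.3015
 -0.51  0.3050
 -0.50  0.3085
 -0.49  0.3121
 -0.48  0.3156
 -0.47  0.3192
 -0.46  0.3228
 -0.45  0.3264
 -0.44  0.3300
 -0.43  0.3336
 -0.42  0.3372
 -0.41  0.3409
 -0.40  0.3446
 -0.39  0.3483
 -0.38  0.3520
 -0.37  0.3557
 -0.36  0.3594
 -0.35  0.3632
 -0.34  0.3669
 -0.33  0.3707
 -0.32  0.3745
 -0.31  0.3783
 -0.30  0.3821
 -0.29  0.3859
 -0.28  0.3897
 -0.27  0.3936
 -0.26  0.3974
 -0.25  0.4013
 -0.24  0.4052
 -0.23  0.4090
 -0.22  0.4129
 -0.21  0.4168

σ√T = 0.42 × 0.5774 = 0.2425
ln(S/K) + (r + σ²/2)T = ln(420/390) + (0.048 + 0.42²/2)·0.3333 = 0.0741 + 0.0454 = 0.1195
d₁ = 0.1195 / 0.2425 = 0.4928 ⇒ 0.49
d₂ = d₁ − σ√T = 0.4928 − 0.2425 = 0.2504 ⇒ 0.25
exp(−rT) = exp(−0.048·0.3333) = 0.9841
N(−d₂) = N(-0.25) = 0.4013;  N(−d₁) = N(-0.49) = 0.3121
P = 390·0.9841·0.4013 − 420·0.3121 = 154.0185 − 131.0820 = 22.9365

22.94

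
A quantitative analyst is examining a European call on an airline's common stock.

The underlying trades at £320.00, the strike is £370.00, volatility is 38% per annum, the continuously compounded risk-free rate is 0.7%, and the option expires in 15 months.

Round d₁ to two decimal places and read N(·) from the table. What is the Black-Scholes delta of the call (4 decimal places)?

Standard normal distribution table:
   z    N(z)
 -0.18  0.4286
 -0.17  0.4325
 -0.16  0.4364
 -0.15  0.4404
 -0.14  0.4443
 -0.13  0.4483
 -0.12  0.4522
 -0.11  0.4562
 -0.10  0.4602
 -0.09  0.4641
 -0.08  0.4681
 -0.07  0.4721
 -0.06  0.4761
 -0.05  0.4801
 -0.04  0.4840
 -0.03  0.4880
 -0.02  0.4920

T = 1.25;  σ√T = 0.4249
ln(S/K) + (r + σ²/2)T = ln(320/370) + (0.007 + 0.38²/2)·1.25 = -0.1452 + 0.0990 = -0.0462
d₁ = -0.0462 / 0.4249 = -0.1087 ⇒ -0.11
N(d₁) = N(-0.11) = 0.4562
Δ_call = N(d₁) = 0.4562

0.4562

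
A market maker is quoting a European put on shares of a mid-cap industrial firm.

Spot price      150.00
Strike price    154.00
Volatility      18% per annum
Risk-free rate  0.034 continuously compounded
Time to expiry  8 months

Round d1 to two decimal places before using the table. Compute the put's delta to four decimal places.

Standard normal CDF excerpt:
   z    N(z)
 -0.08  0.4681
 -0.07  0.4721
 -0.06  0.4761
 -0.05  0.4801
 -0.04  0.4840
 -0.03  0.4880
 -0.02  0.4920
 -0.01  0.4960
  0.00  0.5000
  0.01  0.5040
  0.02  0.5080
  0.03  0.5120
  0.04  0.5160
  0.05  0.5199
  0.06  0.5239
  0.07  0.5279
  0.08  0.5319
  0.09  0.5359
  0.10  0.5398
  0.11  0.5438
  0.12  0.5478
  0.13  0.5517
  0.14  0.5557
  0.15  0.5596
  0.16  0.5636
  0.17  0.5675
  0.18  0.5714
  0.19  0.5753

-0.4801

T = 0.6667;  σ√T = 0.1470
d₁ = [ln(150/154) + (0.034 + 0.18²/2)·0.6667] / 0.1470 = [-0.0263 + 0.0335] / 0.1470 = 0.0486 ⇒ 0.05
N(d₁) = N(0.05) = 0.5199
Δ_put = N(d₁) − 1 = 0.5199 − 1 = -0.4801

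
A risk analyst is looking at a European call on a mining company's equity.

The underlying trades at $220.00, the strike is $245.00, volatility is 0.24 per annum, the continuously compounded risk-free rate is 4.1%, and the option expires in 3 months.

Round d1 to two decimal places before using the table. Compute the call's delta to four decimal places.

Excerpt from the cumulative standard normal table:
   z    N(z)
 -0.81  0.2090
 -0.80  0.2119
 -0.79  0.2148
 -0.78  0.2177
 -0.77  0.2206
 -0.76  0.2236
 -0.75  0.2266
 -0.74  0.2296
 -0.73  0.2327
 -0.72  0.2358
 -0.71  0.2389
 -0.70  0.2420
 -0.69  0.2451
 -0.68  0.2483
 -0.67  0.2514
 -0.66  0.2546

σ√T = 0.24·√0.25 = 0.1200
d₁ = [ln(220/245) + (0.041 + ½·0.24²)·0.25] / (σ√T) = (-0.1076 + 0.0175) / 0.1200 = -0.7515 ⇒ -0.75
N(d₁) = N(-0.75) = 0.2266
Δ_call = N(d₁) = 0.2266

0.2266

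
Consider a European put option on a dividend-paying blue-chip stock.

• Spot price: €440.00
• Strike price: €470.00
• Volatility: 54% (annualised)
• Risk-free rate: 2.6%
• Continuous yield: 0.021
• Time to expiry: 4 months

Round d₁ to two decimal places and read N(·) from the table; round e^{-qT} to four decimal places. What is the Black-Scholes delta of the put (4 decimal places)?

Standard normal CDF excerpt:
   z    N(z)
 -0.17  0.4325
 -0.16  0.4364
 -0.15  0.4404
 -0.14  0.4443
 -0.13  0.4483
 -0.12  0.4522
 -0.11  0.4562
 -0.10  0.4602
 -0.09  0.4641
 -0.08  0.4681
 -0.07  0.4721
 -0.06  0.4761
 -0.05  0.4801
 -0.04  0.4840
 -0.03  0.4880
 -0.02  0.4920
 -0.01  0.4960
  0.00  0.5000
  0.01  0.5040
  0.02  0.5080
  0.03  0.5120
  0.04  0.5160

σ√T = 0.54·√0.3333 = 0.3118
d₁ = [ln(440/470) + (0.026 − 0.021 + ½·0.54²)·0.3333] / (σ√T) = (-0.0660 + 0.0503) / 0.3118 = -0.0503 ≈ -0.05
N(d₁) = N(-0.05) = 0.4801
Δ_put = e^(−qT)·(N(d₁) − 1) = 0.9930·(0.4801 − 1) = -0.5163

-0.5163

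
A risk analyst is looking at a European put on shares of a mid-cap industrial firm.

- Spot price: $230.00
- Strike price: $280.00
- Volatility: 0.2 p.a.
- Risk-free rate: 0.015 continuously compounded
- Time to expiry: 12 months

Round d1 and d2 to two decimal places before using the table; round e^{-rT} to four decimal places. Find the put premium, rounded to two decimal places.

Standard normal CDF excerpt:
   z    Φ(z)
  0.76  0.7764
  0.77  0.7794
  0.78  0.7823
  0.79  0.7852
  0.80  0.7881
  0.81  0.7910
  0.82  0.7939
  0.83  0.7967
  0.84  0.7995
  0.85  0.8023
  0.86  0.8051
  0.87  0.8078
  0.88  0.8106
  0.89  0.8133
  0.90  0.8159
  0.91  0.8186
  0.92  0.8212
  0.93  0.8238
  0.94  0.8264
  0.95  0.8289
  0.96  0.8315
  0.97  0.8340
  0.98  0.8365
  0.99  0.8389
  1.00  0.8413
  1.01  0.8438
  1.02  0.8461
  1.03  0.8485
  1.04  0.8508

$50.81

σ√T = 0.2·√1 = 0.2000
d₁ = [ln(230/280) + (0.015 + 0.2²/2)·1] / 0.2000 = [-0.1967 + 0.0350] / 0.2000 = -0.8086 → -0.81
d₂ = d₁ − σ√T = -0.8086 − 0.2000 = -1.0086 → -1.01
e^(−rT) = e^(−0.015·1) = 0.9851
N(−d₂) = N(1.01) = 0.8438;  N(−d₁) = N(0.81) = 0.7910
P = 280·0.9851·0.8438 − 230·0.7910 = 232.7437 − 181.9300 = 50.8137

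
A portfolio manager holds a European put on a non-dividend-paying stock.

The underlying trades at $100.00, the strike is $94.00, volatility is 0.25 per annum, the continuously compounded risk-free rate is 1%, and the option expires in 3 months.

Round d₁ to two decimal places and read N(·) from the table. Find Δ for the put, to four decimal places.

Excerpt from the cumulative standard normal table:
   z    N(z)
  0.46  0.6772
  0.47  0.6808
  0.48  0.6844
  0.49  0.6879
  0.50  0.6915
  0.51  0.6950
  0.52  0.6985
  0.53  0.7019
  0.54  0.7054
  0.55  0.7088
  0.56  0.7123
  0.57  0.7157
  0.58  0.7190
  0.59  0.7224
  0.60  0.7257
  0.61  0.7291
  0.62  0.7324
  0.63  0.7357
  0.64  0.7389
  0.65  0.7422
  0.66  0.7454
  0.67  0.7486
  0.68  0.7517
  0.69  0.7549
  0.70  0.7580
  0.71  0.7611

-0.2810

T = 0.25;  σ√T = 0.1250
d₁ = [ln(100/94) + (0.01 + ½·0.25²)·0.25] / (σ√T) = (0.0619 + 0.0103) / 0.1250 = 0.5775 ≈ 0.58
N(d₁) = N(0.58) = 0.7190
Δ_put = N(d₁) − 1 = 0.7190 − 1 = -0.2810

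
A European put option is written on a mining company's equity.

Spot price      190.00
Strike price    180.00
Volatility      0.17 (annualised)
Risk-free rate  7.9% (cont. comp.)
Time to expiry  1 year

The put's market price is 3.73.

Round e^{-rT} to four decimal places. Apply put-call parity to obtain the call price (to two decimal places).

e^(−rT) = e^(−0.079·1) = 0.9240
Put-call parity: C − P = S − K·e^(−rT) = 190 − 180·0.9240 = 190 − 166.3200 = 23.6800
C = P + (C − P) = 3.73 + (23.6800) = 27.4100

27.41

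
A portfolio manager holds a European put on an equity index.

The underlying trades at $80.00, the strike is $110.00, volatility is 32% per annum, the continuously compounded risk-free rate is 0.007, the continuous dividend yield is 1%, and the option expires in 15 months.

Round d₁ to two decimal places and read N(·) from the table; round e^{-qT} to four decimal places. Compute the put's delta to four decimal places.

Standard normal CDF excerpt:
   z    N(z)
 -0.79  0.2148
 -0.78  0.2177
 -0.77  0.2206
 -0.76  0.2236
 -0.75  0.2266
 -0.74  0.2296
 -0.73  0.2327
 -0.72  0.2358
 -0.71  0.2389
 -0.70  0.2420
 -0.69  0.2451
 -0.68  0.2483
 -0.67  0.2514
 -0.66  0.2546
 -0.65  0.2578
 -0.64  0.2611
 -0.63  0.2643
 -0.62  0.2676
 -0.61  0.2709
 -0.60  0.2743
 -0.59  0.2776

-0.7547

σ√T = 0.32·√1.25 = 0.3578
d₁ = [ln(80/110) + (0.007 − 0.01 + ½·0.32²)·1.25] / (σ√T) = (-0.3185 + 0.0602) / 0.3578 = -0.7217 ≈ -0.72
N(d₁) = N(-0.72) = 0.2358
Δ_put = exp(−qT)·(N(d₁) − 1) = 0.9876·(0.2358 − 1) = -0.7547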